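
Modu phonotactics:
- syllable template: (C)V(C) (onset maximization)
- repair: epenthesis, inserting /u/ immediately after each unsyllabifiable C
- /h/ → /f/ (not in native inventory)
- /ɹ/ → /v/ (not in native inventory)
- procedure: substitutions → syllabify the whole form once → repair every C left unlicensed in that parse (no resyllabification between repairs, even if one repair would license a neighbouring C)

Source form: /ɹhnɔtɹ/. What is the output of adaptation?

Substitution: /ɹ/ → /v/, /h/ → /f/, giving /vfnɔtv/.
Syllabifying with onset maximization leaves /v/, /f/, /v/ stranded (at most one coda consonant is licensed; onsets are limited to one consonant).
Inserting the epenthetic vowel yields /v/ → /vu/, /f/ → /fu/, /v/ → /vu/.

vufunɔtvu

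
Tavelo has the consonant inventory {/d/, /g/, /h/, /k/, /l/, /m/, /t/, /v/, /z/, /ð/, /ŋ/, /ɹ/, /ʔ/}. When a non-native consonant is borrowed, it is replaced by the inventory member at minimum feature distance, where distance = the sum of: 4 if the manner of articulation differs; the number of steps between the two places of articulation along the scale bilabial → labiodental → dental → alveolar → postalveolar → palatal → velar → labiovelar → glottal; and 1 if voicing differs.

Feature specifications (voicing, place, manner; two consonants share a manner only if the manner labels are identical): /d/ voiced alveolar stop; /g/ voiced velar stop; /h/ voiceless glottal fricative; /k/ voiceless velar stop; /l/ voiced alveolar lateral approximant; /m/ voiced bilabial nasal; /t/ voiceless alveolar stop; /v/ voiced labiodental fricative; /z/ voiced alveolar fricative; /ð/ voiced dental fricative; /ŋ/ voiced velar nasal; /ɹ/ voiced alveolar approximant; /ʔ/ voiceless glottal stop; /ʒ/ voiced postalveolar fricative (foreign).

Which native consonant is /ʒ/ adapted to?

/z/ is closest: same manner (fricative), place distance 1 (postalveolar→alveolar), same voicing; total 1. Next closest is /ð/ at distance 2.

z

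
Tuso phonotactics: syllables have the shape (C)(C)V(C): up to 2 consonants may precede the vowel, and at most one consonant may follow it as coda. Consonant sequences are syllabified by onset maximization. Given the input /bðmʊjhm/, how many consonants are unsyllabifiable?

3

Syllabifying with onset maximization leaves /b/, /h/, /m/ stranded (at most one coda consonant is licensed; onsets may contain at most 2 consonants).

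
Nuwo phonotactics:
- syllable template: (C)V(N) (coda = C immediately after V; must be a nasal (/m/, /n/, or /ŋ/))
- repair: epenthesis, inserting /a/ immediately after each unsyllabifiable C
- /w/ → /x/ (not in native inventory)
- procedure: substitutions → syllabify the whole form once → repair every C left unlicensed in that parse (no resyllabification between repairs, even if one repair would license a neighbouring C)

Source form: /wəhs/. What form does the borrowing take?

Substitution: /w/ → /x/, giving /xəhs/.
Under (C)V(N), the unsyllabifiable consonants are /h/, /s/ (only a nasal (/m/, /n/, or /ŋ/) is licensed in coda position; onsets are limited to one consonant).
Epenthesis after each stranded consonant: /h/ → /ha/, /s/ → /sa/.

xəhasa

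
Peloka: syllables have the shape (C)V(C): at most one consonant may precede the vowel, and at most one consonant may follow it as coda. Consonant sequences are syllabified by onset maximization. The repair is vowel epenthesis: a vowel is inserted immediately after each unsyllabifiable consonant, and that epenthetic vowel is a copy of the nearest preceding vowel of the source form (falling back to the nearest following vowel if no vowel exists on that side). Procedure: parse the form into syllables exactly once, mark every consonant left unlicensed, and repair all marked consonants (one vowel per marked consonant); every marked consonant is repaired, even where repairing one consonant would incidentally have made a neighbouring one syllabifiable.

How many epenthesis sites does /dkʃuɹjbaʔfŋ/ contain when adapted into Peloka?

The unsyllabifiable consonants are /d/, /k/, /j/, /f/, /ŋ/; each receives one epenthetic vowel.

5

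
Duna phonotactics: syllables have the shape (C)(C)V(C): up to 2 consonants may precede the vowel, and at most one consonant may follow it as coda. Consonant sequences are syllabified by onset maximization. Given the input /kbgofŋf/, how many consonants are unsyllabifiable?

3

Syllabifying with onset maximization leaves /k/, /ŋ/, /f/ stranded (at most one coda consonant is licensed; onsets may contain at most 2 consonants).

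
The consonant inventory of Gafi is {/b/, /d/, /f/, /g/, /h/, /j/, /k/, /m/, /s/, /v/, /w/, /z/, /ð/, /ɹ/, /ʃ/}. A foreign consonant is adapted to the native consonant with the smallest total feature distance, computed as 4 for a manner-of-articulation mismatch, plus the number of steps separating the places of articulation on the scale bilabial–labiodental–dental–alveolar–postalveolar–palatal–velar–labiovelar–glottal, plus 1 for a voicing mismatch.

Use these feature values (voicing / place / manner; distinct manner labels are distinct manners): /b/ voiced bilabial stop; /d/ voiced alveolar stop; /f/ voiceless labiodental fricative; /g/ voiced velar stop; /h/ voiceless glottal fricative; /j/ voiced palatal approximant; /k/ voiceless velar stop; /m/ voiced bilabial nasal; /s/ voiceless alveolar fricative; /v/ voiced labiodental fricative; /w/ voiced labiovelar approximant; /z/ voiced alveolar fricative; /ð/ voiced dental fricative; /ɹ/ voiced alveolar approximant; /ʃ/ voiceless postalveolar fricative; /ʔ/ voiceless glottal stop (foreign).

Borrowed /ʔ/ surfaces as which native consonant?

k

/k/ is closest: same manner (stop), place distance 2 (glottal→velar), same voicing; total 2. Next closest is /g/ at distance 3.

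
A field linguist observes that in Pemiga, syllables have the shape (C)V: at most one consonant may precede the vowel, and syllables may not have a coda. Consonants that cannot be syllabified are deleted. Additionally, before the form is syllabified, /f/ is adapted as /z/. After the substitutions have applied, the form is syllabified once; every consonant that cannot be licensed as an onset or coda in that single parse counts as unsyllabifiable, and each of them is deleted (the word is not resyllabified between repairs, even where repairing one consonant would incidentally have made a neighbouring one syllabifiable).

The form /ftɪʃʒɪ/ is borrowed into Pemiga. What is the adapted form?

Substitution: /f/ → /z/, giving /ztɪʃʒɪ/.
The consonants /z/, /ʃ/ cannot be parsed into a legal (C)V syllable (no codas are permitted; onsets are limited to one consonant).
Deleting the stranded consonants removes /z/, /ʃ/.

tɪʒɪ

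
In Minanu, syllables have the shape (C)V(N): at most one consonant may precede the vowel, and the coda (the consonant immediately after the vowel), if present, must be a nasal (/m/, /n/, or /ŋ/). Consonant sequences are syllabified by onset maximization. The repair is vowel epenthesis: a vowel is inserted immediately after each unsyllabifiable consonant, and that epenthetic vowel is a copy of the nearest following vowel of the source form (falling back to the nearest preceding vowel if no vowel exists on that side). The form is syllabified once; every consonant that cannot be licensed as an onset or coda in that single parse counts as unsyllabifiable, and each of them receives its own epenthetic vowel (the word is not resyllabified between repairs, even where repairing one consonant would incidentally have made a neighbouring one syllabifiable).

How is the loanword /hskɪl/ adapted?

Under (C)V(N), the unsyllabifiable consonants are /h/, /s/, /l/ (only a nasal (/m/, /n/, or /ŋ/) is licensed in coda position; onsets are limited to one consonant).
Epenthesis after each stranded consonant: /h/ → /hɪ/, /s/ → /sɪ/, /l/ → /lɪ/.

hɪsɪkɪlɪ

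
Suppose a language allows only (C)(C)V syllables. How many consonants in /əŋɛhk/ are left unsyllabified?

2

Under (C)(C)V, the unsyllabifiable consonants are /h/, /k/ (no codas are permitted; onsets may contain at most 2 consonants).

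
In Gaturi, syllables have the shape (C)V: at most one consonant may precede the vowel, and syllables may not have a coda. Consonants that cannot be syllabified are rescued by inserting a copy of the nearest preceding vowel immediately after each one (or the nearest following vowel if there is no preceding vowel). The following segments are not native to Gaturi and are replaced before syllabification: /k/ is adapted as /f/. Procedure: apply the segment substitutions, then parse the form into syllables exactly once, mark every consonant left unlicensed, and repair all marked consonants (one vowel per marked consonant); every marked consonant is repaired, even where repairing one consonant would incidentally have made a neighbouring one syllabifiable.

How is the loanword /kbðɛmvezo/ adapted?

fɛbɛðɛmɛvezo

Substitution: /k/ → /f/, giving /fbðɛmvezo/.
The consonants /f/, /b/, /m/ cannot be parsed into a legal (C)V syllable (no codas are permitted; onsets are limited to one consonant).
Inserting the epenthetic vowel yields /f/ → /fɛ/, /b/ → /bɛ/, /m/ → /mɛ/.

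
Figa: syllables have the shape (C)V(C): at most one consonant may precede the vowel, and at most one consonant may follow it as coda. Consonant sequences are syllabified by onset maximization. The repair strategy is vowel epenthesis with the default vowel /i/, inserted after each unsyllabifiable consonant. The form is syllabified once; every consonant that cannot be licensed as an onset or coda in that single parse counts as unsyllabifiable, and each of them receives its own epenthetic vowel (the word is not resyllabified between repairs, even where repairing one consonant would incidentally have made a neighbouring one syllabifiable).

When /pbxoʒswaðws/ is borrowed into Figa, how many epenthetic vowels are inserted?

5

The unsyllabifiable consonants are /p/, /b/, /s/, /w/, /s/; each receives one epenthetic vowel.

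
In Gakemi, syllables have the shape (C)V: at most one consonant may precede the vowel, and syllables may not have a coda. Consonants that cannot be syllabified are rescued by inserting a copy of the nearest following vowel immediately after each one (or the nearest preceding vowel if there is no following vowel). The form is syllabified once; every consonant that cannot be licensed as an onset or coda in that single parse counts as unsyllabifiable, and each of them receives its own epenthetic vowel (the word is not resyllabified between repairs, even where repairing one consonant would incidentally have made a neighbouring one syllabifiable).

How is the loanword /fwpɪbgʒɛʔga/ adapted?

fɪwɪpɪbɛgɛʒɛʔaga

Under (C)V, the unsyllabifiable consonants are /f/, /w/, /b/, /g/, /ʔ/ (no codas are permitted; onsets are limited to one consonant).
Each unlicensed consonant becomes the onset of a new syllable: /f/ → /fɪ/, /w/ → /wɪ/, /b/ → /bɛ/, /g/ → /gɛ/, /ʔ/ → /ʔa/.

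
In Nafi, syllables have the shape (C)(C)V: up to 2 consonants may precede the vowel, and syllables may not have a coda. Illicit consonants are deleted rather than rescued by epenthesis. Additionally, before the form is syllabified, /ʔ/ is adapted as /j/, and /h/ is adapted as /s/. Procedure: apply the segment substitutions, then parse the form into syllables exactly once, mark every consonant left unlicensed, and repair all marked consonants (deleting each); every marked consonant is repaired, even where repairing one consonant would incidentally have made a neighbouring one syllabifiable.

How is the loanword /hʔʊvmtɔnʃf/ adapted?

sjʊmtɔ

Substitution: /h/ → /s/, /ʔ/ → /j/, giving /sjʊvmtɔnʃf/.
The consonants /v/, /n/, /ʃ/, /f/ cannot be parsed into a legal (C)(C)V syllable (no codas are permitted; onsets may contain at most 2 consonants).
Deletion applies to /v/, /n/, /ʃ/, /f/.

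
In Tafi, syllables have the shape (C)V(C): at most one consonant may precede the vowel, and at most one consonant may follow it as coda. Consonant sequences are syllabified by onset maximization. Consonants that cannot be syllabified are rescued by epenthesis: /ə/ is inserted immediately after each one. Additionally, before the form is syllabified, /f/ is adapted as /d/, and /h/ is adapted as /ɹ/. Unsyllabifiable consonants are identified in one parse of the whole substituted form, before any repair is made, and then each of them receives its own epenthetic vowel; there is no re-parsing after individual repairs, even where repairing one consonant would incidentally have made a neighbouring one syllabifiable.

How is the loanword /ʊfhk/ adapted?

Substitution: /f/ → /d/, /h/ → /ɹ/, giving /ʊdɹk/.
The consonants /ɹ/, /k/ cannot be parsed into a legal (C)V(C) syllable (at most one coda consonant is licensed; onsets are limited to one consonant).
Inserting the epenthetic vowel yields /ɹ/ → /ɹə/, /k/ → /kə/.

ʊdɹəkə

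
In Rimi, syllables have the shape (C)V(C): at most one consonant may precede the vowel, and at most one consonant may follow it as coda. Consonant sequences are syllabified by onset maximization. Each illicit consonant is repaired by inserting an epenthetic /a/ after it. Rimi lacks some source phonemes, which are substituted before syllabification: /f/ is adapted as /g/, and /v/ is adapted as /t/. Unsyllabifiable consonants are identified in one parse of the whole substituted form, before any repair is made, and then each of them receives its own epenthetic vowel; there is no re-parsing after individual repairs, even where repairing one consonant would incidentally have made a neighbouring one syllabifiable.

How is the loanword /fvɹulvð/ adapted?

gataɹultaða

Substitution: /f/ → /g/, /v/ → /t/, giving /gtɹultð/.
Under (C)V(C), the unsyllabifiable consonants are /g/, /t/, /t/, /ð/ (at most one coda consonant is licensed; onsets are limited to one consonant).
Each unlicensed consonant becomes the onset of a new syllable: /g/ → /ga/, /t/ → /ta/, /t/ → /ta/, /ð/ → /ða/.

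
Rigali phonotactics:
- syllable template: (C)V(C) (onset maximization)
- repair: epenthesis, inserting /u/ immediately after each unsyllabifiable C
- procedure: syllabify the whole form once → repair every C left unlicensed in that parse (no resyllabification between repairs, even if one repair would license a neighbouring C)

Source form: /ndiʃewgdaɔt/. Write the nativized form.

nudiʃewgudaɔt

The consonants /n/, /g/ cannot be parsed into a legal (C)V(C) syllable (at most one coda consonant is licensed; onsets are limited to one consonant).
Inserting the epenthetic vowel yields /n/ → /nu/, /g/ → /gu/.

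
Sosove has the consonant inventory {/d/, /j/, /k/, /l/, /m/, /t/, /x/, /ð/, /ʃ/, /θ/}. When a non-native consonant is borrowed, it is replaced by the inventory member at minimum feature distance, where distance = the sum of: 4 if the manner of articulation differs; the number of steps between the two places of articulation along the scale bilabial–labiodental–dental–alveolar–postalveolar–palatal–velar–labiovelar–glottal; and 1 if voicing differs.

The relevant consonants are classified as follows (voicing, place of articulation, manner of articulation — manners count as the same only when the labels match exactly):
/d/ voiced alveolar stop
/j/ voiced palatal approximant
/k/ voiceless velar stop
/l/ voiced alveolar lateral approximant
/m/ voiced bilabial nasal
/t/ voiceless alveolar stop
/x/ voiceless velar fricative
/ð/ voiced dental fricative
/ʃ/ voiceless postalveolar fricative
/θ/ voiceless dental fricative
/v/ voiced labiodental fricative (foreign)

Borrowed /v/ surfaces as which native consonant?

ð

/ð/ is closest: same manner (fricative), place distance 1 (labiodental→dental), same voicing; total 1. Next closest is /θ/ at distance 2.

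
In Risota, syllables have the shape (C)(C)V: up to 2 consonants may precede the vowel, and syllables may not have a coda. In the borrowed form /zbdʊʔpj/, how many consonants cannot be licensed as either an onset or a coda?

Under (C)(C)V, the unsyllabifiable consonants are /z/, /ʔ/, /p/, /j/ (no codas are permitted; onsets may contain at most 2 consonants).

4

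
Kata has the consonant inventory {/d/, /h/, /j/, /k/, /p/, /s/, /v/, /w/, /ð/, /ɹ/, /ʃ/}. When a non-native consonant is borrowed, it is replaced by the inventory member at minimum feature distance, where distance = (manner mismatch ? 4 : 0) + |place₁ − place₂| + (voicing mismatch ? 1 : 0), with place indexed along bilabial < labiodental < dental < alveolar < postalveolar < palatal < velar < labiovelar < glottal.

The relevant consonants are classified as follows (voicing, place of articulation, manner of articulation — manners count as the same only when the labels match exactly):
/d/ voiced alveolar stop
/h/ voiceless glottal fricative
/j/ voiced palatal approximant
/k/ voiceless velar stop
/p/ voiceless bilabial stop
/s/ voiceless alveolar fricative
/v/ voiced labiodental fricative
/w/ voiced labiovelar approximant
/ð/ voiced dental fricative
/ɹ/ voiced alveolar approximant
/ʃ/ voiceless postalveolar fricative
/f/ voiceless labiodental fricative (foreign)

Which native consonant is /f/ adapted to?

/v/ is closest: same manner (fricative), place distance 0 (labiodental→labiodental), voicing differs (+1); total 1. Next closest is /s/ at distance 2.

v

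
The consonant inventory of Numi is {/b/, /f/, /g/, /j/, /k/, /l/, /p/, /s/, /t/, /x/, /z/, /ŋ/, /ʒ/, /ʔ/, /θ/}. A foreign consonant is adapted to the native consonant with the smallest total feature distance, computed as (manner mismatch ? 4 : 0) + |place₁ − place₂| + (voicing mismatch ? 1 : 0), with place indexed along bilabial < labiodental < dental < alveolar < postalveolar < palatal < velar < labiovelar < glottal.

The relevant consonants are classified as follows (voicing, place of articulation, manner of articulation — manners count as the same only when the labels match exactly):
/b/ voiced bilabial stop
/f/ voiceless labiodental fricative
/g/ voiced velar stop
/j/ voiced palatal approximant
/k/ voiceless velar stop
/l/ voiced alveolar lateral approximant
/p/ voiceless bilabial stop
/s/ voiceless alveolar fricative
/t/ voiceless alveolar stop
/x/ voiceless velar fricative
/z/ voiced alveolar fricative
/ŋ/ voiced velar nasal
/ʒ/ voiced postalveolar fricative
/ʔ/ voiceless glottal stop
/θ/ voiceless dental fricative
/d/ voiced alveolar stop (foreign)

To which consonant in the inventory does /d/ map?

t

/t/ is closest: same manner (stop), place distance 0 (alveolar→alveolar), voicing differs (+1); total 1. Next closest is /b/ at distance 3.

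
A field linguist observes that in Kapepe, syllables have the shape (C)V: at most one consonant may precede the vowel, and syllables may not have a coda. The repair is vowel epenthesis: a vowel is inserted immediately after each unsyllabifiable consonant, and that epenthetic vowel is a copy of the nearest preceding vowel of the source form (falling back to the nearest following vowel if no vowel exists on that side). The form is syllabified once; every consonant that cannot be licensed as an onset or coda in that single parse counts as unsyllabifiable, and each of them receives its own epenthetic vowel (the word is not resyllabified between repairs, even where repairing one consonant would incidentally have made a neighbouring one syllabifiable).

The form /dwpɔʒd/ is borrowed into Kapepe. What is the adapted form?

The consonants /d/, /w/, /ʒ/, /d/ cannot be parsed into a legal (C)V syllable (no codas are permitted; onsets are limited to one consonant).
Inserting the epenthetic vowel yields /d/ → /dɔ/, /w/ → /wɔ/, /ʒ/ → /ʒɔ/, /d/ → /dɔ/.

dɔwɔpɔʒɔdɔ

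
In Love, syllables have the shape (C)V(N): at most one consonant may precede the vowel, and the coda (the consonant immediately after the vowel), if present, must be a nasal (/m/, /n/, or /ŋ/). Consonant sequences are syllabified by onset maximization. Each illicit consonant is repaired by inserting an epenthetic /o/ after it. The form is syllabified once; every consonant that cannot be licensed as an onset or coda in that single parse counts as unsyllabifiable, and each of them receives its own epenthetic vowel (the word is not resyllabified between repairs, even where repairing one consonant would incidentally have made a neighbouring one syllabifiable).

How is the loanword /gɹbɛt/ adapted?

goɹobɛto

Syllabifying with onset maximization leaves /g/, /ɹ/, /t/ stranded (only a nasal (/m/, /n/, or /ŋ/) is licensed in coda position; onsets are limited to one consonant).
Each unlicensed consonant becomes the onset of a new syllable: /g/ → /go/, /ɹ/ → /ɹo/, /t/ → /to/.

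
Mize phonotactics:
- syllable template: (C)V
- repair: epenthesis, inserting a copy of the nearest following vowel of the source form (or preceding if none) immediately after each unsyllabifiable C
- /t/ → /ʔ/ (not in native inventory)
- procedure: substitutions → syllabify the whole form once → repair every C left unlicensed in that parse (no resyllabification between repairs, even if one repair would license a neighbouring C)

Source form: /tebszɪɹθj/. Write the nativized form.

ʔebɪsɪzɪɹɪθɪjɪ

Substitution: /t/ → /ʔ/, giving /ʔebszɪɹθj/.
The consonants /b/, /s/, /ɹ/, /θ/, /j/ cannot be parsed into a legal (C)V syllable (no codas are permitted; onsets are limited to one consonant).
Epenthesis after each stranded consonant: /b/ → /bɪ/, /s/ → /sɪ/, /ɹ/ → /ɹɪ/, /θ/ → /θɪ/, /j/ → /jɪ/.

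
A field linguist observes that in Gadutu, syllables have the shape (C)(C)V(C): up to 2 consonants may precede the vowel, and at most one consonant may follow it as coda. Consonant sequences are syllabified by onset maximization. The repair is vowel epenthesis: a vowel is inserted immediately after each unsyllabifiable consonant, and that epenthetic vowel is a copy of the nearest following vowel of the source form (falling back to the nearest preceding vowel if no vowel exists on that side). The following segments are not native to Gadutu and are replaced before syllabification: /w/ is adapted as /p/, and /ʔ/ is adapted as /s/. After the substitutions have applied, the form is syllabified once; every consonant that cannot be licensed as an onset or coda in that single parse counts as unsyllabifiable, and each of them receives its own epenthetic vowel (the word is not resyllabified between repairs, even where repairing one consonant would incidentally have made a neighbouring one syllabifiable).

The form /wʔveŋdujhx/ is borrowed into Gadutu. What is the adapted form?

pesveŋdujhuxu

Substitution: /w/ → /p/, /ʔ/ → /s/, giving /psveŋdujhx/.
Under (C)(C)V(C), the unsyllabifiable consonants are /p/, /h/, /x/ (at most one coda consonant is licensed; onsets may contain at most 2 consonants).
Inserting the epenthetic vowel yields /p/ → /pe/, /h/ → /hu/, /x/ → /xu/.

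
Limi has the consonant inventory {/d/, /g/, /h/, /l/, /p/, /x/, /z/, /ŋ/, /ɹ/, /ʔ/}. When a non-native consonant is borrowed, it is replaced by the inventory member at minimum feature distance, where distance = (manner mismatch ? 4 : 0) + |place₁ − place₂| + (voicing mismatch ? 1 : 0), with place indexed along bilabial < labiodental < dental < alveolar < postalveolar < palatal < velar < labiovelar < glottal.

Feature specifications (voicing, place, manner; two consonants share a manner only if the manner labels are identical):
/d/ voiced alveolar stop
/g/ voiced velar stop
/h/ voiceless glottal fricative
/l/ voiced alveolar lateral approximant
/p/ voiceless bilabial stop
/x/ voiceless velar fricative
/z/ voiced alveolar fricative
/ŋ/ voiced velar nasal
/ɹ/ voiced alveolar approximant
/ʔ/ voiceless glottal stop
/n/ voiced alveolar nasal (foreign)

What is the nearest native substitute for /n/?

ŋ

/ŋ/ is closest: same manner (nasal), place distance 3 (alveolar→velar), same voicing; total 3. Next closest is /d/ at distance 4.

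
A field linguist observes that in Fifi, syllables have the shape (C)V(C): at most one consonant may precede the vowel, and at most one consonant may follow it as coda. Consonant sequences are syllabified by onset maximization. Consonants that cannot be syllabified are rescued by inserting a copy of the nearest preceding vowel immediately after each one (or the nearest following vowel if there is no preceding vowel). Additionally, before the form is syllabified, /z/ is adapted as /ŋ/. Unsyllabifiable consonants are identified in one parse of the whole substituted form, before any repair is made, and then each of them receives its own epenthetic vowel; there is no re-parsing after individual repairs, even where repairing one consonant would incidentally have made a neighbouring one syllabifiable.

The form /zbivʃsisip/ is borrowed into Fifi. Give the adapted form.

ŋibivʃisisip

Substitution: /z/ → /ŋ/, giving /ŋbivʃsisip/.
The consonants /ŋ/, /ʃ/ cannot be parsed into a legal (C)V(C) syllable (at most one coda consonant is licensed; onsets are limited to one consonant).
Inserting the epenthetic vowel yields /ŋ/ → /ŋi/, /ʃ/ → /ʃi/.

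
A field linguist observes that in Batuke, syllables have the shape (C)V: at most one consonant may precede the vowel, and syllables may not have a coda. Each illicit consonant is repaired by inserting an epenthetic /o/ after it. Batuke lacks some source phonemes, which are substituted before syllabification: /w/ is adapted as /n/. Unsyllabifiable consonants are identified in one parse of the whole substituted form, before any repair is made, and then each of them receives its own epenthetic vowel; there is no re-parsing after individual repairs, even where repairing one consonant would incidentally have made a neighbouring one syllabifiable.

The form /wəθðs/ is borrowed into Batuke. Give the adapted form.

Substitution: /w/ → /n/, giving /nəθðs/.
Under (C)V, the unsyllabifiable consonants are /θ/, /ð/, /s/ (no codas are permitted; onsets are limited to one consonant).
Epenthesis after each stranded consonant: /θ/ → /θo/, /ð/ → /ðo/, /s/ → /so/.

nəθoðoso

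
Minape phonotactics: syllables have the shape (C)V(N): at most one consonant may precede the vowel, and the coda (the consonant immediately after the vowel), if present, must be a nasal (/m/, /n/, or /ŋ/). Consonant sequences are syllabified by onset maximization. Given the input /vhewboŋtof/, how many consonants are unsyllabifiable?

Under (C)V(N), the unsyllabifiable consonants are /v/, /w/, /f/ (only a nasal (/m/, /n/, or /ŋ/) is licensed in coda position; onsets are limited to one consonant).

3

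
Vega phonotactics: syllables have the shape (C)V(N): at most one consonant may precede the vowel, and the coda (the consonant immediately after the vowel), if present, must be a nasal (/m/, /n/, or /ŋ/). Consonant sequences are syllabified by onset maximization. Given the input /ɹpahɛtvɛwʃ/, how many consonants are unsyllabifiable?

4

Under (C)V(N), the unsyllabifiable consonants are /ɹ/, /t/, /w/, /ʃ/ (only a nasal (/m/, /n/, or /ŋ/) is licensed in coda position; onsets are limited to one consonant).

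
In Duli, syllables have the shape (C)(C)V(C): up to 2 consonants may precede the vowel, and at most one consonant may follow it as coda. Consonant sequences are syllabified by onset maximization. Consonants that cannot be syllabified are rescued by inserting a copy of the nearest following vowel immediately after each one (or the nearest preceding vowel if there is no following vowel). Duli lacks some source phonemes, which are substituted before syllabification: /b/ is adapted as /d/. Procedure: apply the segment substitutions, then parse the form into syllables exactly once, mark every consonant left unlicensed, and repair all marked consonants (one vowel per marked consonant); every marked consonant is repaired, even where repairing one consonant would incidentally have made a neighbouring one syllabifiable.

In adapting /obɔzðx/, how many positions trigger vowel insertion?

After substitution the input is /odɔzðx/.
The unsyllabifiable consonants are /ð/, /x/; each receives one epenthetic vowel.

2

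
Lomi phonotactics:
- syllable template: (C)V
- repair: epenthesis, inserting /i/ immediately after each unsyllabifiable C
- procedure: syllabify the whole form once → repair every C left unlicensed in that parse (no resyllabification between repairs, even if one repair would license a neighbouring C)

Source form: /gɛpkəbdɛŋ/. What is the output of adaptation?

Under (C)V, the unsyllabifiable consonants are /p/, /b/, /ŋ/ (no codas are permitted; onsets are limited to one consonant).
Epenthesis after each stranded consonant: /p/ → /pi/, /b/ → /bi/, /ŋ/ → /ŋi/.

gɛpikəbidɛŋi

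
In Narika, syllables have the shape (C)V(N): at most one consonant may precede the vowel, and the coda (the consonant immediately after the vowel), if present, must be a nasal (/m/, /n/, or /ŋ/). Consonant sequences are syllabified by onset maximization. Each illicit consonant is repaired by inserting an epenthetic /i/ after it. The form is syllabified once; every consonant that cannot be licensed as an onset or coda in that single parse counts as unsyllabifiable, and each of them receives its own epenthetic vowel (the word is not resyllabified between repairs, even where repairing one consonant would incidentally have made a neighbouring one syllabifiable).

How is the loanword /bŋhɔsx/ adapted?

biŋihɔsixi

Under (C)V(N), the unsyllabifiable consonants are /b/, /ŋ/, /s/, /x/ (only a nasal (/m/, /n/, or /ŋ/) is licensed in coda position; onsets are limited to one consonant).
Each unlicensed consonant becomes the onset of a new syllable: /b/ → /bi/, /ŋ/ → /ŋi/, /s/ → /si/, /x/ → /xi/.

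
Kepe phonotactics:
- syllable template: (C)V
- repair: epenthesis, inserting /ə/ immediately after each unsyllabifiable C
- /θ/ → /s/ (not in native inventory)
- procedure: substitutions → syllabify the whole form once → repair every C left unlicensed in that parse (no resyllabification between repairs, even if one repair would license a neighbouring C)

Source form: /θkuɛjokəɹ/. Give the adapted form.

səkuɛjokəɹə

Substitution: /θ/ → /s/, giving /skuɛjokəɹ/.
Under (C)V, the unsyllabifiable consonants are /s/, /ɹ/ (no codas are permitted; onsets are limited to one consonant).
Epenthesis after each stranded consonant: /s/ → /sə/, /ɹ/ → /ɹə/.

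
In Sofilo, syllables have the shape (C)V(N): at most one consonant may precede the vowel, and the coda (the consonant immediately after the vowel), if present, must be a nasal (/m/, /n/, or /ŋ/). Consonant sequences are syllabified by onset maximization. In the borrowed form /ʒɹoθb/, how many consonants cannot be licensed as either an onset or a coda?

3

The consonants /ʒ/, /θ/, /b/ cannot be parsed into a legal (C)V(N) syllable (only a nasal (/m/, /n/, or /ŋ/) is licensed in coda position; onsets are limited to one consonant).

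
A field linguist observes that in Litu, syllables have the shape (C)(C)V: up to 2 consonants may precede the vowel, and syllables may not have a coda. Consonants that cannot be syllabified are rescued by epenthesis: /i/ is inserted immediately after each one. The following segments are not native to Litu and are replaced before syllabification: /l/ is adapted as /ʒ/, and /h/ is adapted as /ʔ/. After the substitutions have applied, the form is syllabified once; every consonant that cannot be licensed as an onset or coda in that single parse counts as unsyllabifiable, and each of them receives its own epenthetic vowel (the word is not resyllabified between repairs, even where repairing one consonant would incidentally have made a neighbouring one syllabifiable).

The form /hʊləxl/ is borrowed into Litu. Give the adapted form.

Substitution: /h/ → /ʔ/, /l/ → /ʒ/, giving /ʔʊʒəxʒ/.
The consonants /x/, /ʒ/ cannot be parsed into a legal (C)(C)V syllable (no codas are permitted; onsets may contain at most 2 consonants).
Each unlicensed consonant becomes the onset of a new syllable: /x/ → /xi/, /ʒ/ → /ʒi/.

ʔʊʒəxiʒi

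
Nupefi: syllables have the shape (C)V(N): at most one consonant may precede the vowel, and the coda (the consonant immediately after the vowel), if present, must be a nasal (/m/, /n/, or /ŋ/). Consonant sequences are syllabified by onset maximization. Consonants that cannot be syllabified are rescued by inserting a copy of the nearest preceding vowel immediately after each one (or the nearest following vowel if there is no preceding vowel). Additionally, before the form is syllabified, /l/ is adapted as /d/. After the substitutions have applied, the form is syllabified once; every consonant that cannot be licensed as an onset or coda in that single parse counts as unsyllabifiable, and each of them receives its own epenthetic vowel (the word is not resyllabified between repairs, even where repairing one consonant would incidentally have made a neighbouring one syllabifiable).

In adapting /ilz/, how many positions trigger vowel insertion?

After substitution the input is /idz/.
The unsyllabifiable consonants are /d/, /z/; each receives one epenthetic vowel.

2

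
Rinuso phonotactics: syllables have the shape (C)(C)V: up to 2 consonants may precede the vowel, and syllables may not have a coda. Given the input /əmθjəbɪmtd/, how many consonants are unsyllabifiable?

4

Syllabifying with onset maximization leaves /m/, /m/, /t/, /d/ stranded (no codas are permitted; onsets may contain at most 2 consonants).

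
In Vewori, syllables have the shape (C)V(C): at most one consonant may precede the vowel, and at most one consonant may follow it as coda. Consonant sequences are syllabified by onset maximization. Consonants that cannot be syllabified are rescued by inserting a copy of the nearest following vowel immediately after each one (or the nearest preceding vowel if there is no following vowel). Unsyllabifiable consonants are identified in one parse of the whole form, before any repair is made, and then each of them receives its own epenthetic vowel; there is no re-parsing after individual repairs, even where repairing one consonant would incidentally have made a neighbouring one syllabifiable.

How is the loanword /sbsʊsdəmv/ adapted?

sʊbʊsʊsdəmvə

The consonants /s/, /b/, /v/ cannot be parsed into a legal (C)V(C) syllable (at most one coda consonant is licensed; onsets are limited to one consonant).
Epenthesis after each stranded consonant: /s/ → /sʊ/, /b/ → /bʊ/, /v/ → /və/.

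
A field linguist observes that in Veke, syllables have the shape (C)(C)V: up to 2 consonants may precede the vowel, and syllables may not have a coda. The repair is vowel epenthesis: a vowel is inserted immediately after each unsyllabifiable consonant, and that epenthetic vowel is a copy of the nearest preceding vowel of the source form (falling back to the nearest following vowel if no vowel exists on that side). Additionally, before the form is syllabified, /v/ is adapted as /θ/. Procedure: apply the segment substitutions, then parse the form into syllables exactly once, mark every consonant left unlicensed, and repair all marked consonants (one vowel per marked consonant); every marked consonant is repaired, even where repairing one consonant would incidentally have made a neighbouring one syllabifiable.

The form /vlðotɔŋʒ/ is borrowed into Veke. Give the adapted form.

θolðotɔŋɔʒɔ

Substitution: /v/ → /θ/, giving /θlðotɔŋʒ/.
Under (C)(C)V, the unsyllabifiable consonants are /θ/, /ŋ/, /ʒ/ (no codas are permitted; onsets may contain at most 2 consonants).
Epenthesis after each stranded consonant: /θ/ → /θo/, /ŋ/ → /ŋɔ/, /ʒ/ → /ʒɔ/.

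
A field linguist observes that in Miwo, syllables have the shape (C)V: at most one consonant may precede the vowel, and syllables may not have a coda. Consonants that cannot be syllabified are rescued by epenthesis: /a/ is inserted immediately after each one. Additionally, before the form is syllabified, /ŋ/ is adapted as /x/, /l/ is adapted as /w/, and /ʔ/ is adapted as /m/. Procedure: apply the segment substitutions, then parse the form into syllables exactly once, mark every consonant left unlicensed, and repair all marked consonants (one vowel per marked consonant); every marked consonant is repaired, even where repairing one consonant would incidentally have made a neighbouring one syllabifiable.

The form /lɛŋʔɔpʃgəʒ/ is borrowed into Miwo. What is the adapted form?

wɛxamɔpaʃagəʒa

Substitution: /l/ → /w/, /ŋ/ → /x/, /ʔ/ → /m/, giving /wɛxmɔpʃgəʒ/.
The consonants /x/, /p/, /ʃ/, /ʒ/ cannot be parsed into a legal (C)V syllable (no codas are permitted; onsets are limited to one consonant).
Inserting the epenthetic vowel yields /x/ → /xa/, /p/ → /pa/, /ʃ/ → /ʃa/, /ʒ/ → /ʒa/.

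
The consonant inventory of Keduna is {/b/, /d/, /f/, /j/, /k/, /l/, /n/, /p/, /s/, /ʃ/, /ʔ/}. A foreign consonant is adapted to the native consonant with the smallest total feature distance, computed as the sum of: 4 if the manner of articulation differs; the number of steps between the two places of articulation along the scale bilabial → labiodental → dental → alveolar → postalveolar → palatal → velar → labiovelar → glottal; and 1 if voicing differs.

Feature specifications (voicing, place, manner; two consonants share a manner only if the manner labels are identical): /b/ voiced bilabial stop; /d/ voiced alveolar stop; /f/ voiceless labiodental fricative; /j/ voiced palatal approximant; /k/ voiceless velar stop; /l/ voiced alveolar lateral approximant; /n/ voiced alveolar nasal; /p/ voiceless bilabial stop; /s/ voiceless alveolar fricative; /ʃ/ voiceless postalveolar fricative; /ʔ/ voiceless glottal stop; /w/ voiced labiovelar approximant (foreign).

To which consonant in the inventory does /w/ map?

j

/j/ is closest: same manner (approximant), place distance 2 (labiovelar→palatal), same voicing; total 2. Next closest is /k/ at distance 6.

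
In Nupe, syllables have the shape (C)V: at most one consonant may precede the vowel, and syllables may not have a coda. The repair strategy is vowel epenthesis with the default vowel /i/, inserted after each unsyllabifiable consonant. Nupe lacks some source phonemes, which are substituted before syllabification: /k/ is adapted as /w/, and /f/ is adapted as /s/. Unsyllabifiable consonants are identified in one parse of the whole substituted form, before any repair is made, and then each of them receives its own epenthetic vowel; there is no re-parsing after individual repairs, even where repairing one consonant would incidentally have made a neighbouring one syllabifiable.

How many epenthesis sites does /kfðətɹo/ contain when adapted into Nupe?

3

After substitution the input is /wsðətɹo/.
The unsyllabifiable consonants are /w/, /s/, /t/; each receives one epenthetic vowel.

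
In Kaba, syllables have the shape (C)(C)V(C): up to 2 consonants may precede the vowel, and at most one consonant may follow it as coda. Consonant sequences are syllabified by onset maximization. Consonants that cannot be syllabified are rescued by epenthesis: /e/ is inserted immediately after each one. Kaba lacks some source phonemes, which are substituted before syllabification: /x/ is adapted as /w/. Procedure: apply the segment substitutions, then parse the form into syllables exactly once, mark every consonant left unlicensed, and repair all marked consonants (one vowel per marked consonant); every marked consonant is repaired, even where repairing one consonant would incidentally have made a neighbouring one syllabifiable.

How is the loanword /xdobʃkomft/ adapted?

Substitution: /x/ → /w/, giving /wdobʃkomft/.
Under (C)(C)V(C), the unsyllabifiable consonants are /f/, /t/ (at most one coda consonant is licensed; onsets may contain at most 2 consonants).
Epenthesis after each stranded consonant: /f/ → /fe/, /t/ → /te/.

wdobʃkomfete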